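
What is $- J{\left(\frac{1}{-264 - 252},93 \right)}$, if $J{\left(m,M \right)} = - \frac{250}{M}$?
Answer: $\frac{250}{93} \approx 2.6882$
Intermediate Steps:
$- J{\left(\frac{1}{-264 - 252},93 \right)} = - \frac{-250}{93} = \left(-1\right) \left(- \frac{250}{93}\right) = \frac{250}{93}$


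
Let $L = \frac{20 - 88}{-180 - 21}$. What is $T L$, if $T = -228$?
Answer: $- \frac{5168}{67} \approx -77.134$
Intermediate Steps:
$L = \frac{68}{201}$ ($L = - \frac{68}{-201} = \left(-68\right) \left(- \frac{1}{201}\right) = \frac{68}{201} \approx 0.33831$)
$T L = \left(-228\right) \frac{68}{201} = - \frac{5168}{67}$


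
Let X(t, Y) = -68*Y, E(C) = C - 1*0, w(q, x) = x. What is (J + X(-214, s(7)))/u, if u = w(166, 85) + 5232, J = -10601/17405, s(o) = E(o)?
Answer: -8295381/92542385 ≈ -0.089639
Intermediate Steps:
E(C) = C (E(C) = C + 0 = C)
s(o) = o
J = -10601/17405 (J = -10601*1/17405 = -10601/17405 ≈ -0.60908)
u = 5317 (u = 85 + 5232 = 5317)
(J + X(-214, s(7)))/u = (-10601/17405 - 68*7)/5317 = (-10601/17405 - 476)*(1/5317) = -8295381/17405*1/5317 = -8295381/92542385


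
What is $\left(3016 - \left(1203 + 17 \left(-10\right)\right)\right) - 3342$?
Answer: $-1359$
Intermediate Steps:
$\left(3016 - \left(1203 + 17 \left(-10\right)\right)\right) - 3342 = \left(3016 - 1033\right) - 3342 = 1983 - 3342 = -1359$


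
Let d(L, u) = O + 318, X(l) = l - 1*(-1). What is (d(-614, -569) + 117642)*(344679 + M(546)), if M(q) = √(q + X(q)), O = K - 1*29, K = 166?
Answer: 40705555863 + 118097*√1093 ≈ 4.0709e+10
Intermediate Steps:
X(l) = 1 + l (X(l) = l + 1 = 1 + l)
O = 137 (O = 166 - 1*29 = 166 - 29 = 137)
M(q) = √(1 + 2*q) (M(q) = √(q + (1 + q)) = √(1 + 2*q))
d(L, u) = 455 (d(L, u) = 137 + 318 = 455)
(d(-614, -569) + 117642)*(344679 + M(546)) = (455 + 117642)*(344679 + √(1 + 2*546)) = 118097*(344679 + √(1 + 1092)) = 118097*(344679 + √1093) = 40705555863 + 118097*√1093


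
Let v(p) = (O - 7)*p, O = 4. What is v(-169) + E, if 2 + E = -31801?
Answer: -31296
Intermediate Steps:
E = -31803 (E = -2 - 31801 = -31803)
v(p) = -3*p (v(p) = (4 - 7)*p = -3*p)
v(-169) + E = -3*(-169) - 31803 = 507 - 31803 = -31296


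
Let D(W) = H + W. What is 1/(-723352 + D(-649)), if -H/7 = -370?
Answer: -1/721411 ≈ -1.3862e-6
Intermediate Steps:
H = 2590 (H = -7*(-370) = 2590)
D(W) = 2590 + W
1/(-723352 + D(-649)) = 1/(-723352 + (2590 - 649)) = 1/(-723352 + 1941) = 1/(-721411) = -1/721411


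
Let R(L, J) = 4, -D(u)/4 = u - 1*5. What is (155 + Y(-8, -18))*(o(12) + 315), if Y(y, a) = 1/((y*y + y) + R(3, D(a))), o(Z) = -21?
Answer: 455749/10 ≈ 45575.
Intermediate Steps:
D(u) = 20 - 4*u (D(u) = -4*(u - 1*5) = -4*(u - 5) = -4*(-5 + u) = 20 - 4*u)
Y(y, a) = 1/(4 + y + y²) (Y(y, a) = 1/((y*y + y) + 4) = 1/((y² + y) + 4) = 1/((y + y²) + 4) = 1/(4 + y + y²))
(155 + Y(-8, -18))*(o(12) + 315) = (155 + 1/(4 - 8 + (-8)²))*(-21 + 315) = (155 + 1/(4 - 8 + 64))*294 = (155 + 1/60)*294 = (9301/60)*294 = 455749/10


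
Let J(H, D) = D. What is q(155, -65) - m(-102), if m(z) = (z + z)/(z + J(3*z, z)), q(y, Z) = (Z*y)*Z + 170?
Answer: 655044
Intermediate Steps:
q(y, Z) = 170 + y*Z**2 (q(y, Z) = y*Z**2 + 170 = 170 + y*Z**2)
m(z) = 1 (m(z) = (z + z)/(z + z) = (2*z)/((2*z)) = (2*z)*(1/(2*z)) = 1)
q(155, -65) - m(-102) = (170 + 155*(-65)**2) - 1*1 = (170 + 155*4225) - 1 = (170 + 654875) - 1 = 655045 - 1 = 655044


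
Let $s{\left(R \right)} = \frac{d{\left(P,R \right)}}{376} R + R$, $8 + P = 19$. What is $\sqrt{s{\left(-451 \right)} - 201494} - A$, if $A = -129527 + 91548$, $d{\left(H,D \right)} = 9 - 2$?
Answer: $37979 + \frac{i \sqrt{7137840838}}{188} \approx 37979.0 + 449.39 i$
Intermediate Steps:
$P = 11$ ($P = -8 + 19 = 11$)
$d{\left(H,D \right)} = 7$
$A = -37979$
$s{\left(R \right)} = \frac{383 R}{376}$ ($s{\left(R \right)} = \frac{7}{376} R + R = 7 \cdot \frac{1}{376} R + R = \frac{7 R}{376} + R = \frac{383 R}{376}$)
$\sqrt{s{\left(-451 \right)} - 201494} - A = \sqrt{\frac{383}{376} \left(-451\right) - 201494} - -37979 = \sqrt{- \frac{172733}{376} - 201494} + 37979 = \sqrt{- \frac{75934477}{376}} + 37979 = \frac{i \sqrt{7137840838}}{188} + 37979 = 37979 + \frac{i \sqrt{7137840838}}{188}$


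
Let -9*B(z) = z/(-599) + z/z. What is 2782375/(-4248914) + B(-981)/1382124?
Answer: -5182891914050905/7914696934473594 ≈ -0.65484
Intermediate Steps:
B(z) = -1/9 + z/5391 (B(z) = -(z/(-599) + z/z)/9 = -(z*(-1/599) + 1)/9 = -(-z/599 + 1)/9 = -(1 - z/599)/9 = -1/9 + z/5391)
2782375/(-4248914) + B(-981)/1382124 = 2782375/(-4248914) + (-1/9 + (1/5391)*(-981))/1382124 = 2782375*(-1/4248914) + (-1/9 - 109/599)*(1/1382124) = -2782375/4248914 - 1580/5391*1/1382124 = -2782375/4248914 - 395/1862757621 = -5182891914050905/7914696934473594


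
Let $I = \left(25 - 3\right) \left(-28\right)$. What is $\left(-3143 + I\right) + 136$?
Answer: $-3623$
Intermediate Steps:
$I = -616$ ($I = 22 \left(-28\right) = -616$)
$\left(-3143 + I\right) + 136 = \left(-3143 - 616\right) + 136 = -3759 + 136 = -3623$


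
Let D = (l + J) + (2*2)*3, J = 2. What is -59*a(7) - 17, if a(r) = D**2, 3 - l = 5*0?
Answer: -17068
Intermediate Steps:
l = 3 (l = 3 - 5*0 = 3 - 1*0 = 3 + 0 = 3)
D = 17 (D = (3 + 2) + (2*2)*3 = 5 + 4*3 = 5 + 12 = 17)
a(r) = 289 (a(r) = 17**2 = 289)
-59*a(7) - 17 = -59*289 - 17 = -17051 - 17 = -17068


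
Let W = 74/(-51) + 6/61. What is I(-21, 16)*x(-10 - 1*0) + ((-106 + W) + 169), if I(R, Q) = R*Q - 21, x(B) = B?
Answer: 11298055/3111 ≈ 3631.6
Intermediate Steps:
W = -4208/3111 (W = 74*(-1/51) + 6*(1/61) = -74/51 + 6/61 = -4208/3111 ≈ -1.3526)
I(R, Q) = -21 + Q*R (I(R, Q) = Q*R - 21 = -21 + Q*R)
I(-21, 16)*x(-10 - 1*0) + ((-106 + W) + 169) = (-21 + 16*(-21))*(-10 - 1*0) + ((-106 - 4208/3111) + 169) = (-21 - 336)*(-10 + 0) + (-333974/3111 + 169) = -357*(-10) + 191785/3111 = 3570 + 191785/3111 = 11298055/3111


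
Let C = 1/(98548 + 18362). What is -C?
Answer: -1/116910 ≈ -8.5536e-6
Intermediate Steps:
C = 1/116910 ≈ 8.5536e-6
-C = -1*1/116910 = -1/116910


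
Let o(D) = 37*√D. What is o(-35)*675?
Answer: 24975*I*√35 ≈ 1.4775e+5*I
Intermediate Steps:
o(-35)*675 = (37*√(-35))*675 = (37*(I*√35))*675 = (37*I*√35)*675 = 24975*I*√35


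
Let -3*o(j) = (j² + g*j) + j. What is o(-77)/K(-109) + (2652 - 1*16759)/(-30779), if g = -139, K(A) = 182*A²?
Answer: 13000418491/28523453322 ≈ 0.45578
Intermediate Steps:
o(j) = 46*j - j²/3 (o(j) = -((j² - 139*j) + j)/3 = -(j² - 138*j)/3 = 46*j - j²/3)
o(-77)/K(-109) + (2652 - 1*16759)/(-30779) = ((⅓)*(-77)*(138 - 1*(-77)))/((182*(-109)²)) + (2652 - 1*16759)/(-30779) = ((⅓)*(-77)*(138 + 77))/((182*11881)) + (2652 - 16759)*(-1/30779) = ((⅓)*(-77)*215)/2162342 - 14107*(-1/30779) = -16555/3*1/2162342 + 14107/30779 = -2365/926718 + 14107/30779 = 13000418491/28523453322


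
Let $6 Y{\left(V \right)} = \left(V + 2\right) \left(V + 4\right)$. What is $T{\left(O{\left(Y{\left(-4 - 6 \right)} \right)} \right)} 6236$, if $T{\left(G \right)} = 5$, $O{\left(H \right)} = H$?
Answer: $31180$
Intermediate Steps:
$Y{\left(V \right)} = \frac{\left(2 + V\right) \left(4 + V\right)}{6}$ ($Y{\left(V \right)} = \frac{\left(V + 2\right) \left(V + 4\right)}{6} = \frac{\left(2 + V\right) \left(4 + V\right)}{6}$)
$T{\left(O{\left(Y{\left(-4 - 6 \right)} \right)} \right)} 6236 = 5 \cdot 6236 = 31180$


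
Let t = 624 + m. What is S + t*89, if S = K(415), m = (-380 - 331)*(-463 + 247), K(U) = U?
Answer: 13724215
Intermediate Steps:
m = 153576 (m = -711*(-216) = 153576)
S = 415
t = 154200 (t = 624 + 153576 = 154200)
S + t*89 = 415 + 154200*89 = 415 + 13723800 = 13724215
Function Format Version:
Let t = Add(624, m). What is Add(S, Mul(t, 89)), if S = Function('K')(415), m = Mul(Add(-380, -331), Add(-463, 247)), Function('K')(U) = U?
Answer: 13724215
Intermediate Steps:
m = 153576 (m = Mul(-711, -216) = 153576)
S = 415
t = 154200 (t = Add(624, 153576) = 154200)
Add(S, Mul(t, 89)) = Add(415, Mul(154200, 89)) = Add(415, 13723800) = 13724215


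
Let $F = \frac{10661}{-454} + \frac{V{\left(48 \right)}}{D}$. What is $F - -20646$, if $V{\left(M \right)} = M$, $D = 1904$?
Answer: $\frac{1114153499}{54026} \approx 20623.0$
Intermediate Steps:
$F = - \frac{1267297}{54026}$ ($F = \frac{10661}{-454} + \frac{48}{1904} = 10661 \left(- \frac{1}{454}\right) + 48 \cdot \frac{1}{1904} = - \frac{10661}{454} + \frac{3}{119} = - \frac{1267297}{54026} \approx -23.457$)
$F - -20646 = - \frac{1267297}{54026} - -20646 = - \frac{1267297}{54026} + 20646 = \frac{1114153499}{54026}$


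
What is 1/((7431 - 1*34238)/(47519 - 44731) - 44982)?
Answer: -2788/125436623 ≈ -2.2226e-5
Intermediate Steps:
1/((7431 - 1*34238)/(47519 - 44731) - 44982) = 1/((7431 - 34238)/2788 - 44982) = 1/(-26807*1/2788 - 44982) = 1/(-26807/2788 - 44982) = 1/(-125436623/2788) = -2788/125436623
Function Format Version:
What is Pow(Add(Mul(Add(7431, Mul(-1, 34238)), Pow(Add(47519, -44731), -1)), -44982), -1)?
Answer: Rational(-2788, 125436623) ≈ -2.2226e-5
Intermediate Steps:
Pow(Add(Mul(Add(7431, Mul(-1, 34238)), Pow(Add(47519, -44731), -1)), -44982), -1) = Pow(Add(Mul(Add(7431, -34238), Pow(2788, -1)), -44982), -1) = Pow(Add(Mul(-26807, Rational(1, 2788)), -44982), -1) = Pow(Add(Rational(-26807, 2788), -44982), -1) = Pow(Rational(-125436623, 2788), -1) = Rational(-2788, 125436623)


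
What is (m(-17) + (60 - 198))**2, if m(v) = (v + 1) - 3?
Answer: 24649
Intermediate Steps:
m(v) = -2 + v (m(v) = (1 + v) - 3 = -2 + v)
(m(-17) + (60 - 198))**2 = ((-2 - 17) + (60 - 198))**2 = (-19 - 138)**2 = (-157)**2 = 24649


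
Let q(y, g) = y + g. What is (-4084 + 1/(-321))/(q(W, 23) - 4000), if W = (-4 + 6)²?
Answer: 1310965/1275333 ≈ 1.0279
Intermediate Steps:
W = 4 (W = 2² = 4)
q(y, g) = g + y
(-4084 + 1/(-321))/(q(W, 23) - 4000) = (-4084 + 1/(-321))/((23 + 4) - 4000) = (-4084 - 1/321)/(27 - 4000) = -1310965/321/(-3973) = -1310965/321*(-1/3973) = 1310965/1275333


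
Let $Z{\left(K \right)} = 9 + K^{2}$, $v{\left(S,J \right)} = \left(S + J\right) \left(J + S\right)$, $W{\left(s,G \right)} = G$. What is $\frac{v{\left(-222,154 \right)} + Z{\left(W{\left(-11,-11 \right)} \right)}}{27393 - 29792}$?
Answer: $- \frac{4754}{2399} \approx -1.9817$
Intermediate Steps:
$v{\left(S,J \right)} = \left(J + S\right)^{2}$ ($v{\left(S,J \right)} = \left(J + S\right) \left(J + S\right) = \left(J + S\right)^{2}$)
$\frac{v{\left(-222,154 \right)} + Z{\left(W{\left(-11,-11 \right)} \right)}}{27393 - 29792} = \frac{\left(154 - 222\right)^{2} + \left(9 + \left(-11\right)^{2}\right)}{27393 - 29792} = \frac{\left(-68\right)^{2} + \left(9 + 121\right)}{-2399} = \left(4624 + 130\right) \left(- \frac{1}{2399}\right) = 4754 \left(- \frac{1}{2399}\right) = - \frac{4754}{2399}$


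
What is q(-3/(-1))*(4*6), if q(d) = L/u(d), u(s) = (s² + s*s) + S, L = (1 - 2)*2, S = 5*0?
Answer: -8/3 ≈ -2.6667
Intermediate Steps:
S = 0
L = -2 (L = -1*2 = -2)
u(s) = 2*s² (u(s) = (s² + s*s) + 0 = (s² + s²) + 0 = 2*s² + 0 = 2*s²)
q(d) = -1/d² (q(d) = -2*1/(2*d²) = -1/d²)
q(-3/(-1))*(4*6) = (-1/(-3/(-1))²)*(4*6) = -1/(-3*(-1))²*24 = -1/3²*24 = -1*⅑*24 = -⅑*24 = -8/3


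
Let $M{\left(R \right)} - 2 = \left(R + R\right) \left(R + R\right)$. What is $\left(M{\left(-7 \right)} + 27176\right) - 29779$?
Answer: $-2405$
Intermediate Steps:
$M{\left(R \right)} = 2 + 4 R^{2}$ ($M{\left(R \right)} = 2 + \left(R + R\right) \left(R + R\right) = 2 + 2 R 2 R = 2 + 4 R^{2}$)
$\left(M{\left(-7 \right)} + 27176\right) - 29779 = \left(\left(2 + 4 \left(-7\right)^{2}\right) + 27176\right) - 29779 = \left(\left(2 + 4 \cdot 49\right) + 27176\right) - 29779 = \left(\left(2 + 196\right) + 27176\right) - 29779 = \left(198 + 27176\right) - 29779 = 27374 - 29779 = -2405$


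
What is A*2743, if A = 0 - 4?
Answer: -10972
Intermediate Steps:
A = -4
A*2743 = -4*2743 = -10972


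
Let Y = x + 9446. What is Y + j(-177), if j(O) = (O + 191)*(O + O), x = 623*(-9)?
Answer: -1117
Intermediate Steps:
x = -5607
Y = 3839 (Y = -5607 + 9446 = 3839)
j(O) = 2*O*(191 + O) (j(O) = (191 + O)*(2*O) = 2*O*(191 + O))
Y + j(-177) = 3839 + 2*(-177)*(191 - 177) = 3839 + 2*(-177)*14 = 3839 - 4956 = -1117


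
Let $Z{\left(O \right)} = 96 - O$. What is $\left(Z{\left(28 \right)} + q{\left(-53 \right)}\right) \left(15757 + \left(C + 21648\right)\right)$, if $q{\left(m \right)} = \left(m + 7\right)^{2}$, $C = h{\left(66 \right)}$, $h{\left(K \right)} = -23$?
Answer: $81642288$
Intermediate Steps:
$C = -23$
$q{\left(m \right)} = \left(7 + m\right)^{2}$
$\left(Z{\left(28 \right)} + q{\left(-53 \right)}\right) \left(15757 + \left(C + 21648\right)\right) = \left(\left(96 - 28\right) + \left(7 - 53\right)^{2}\right) \left(15757 + \left(-23 + 21648\right)\right) = \left(\left(96 - 28\right) + \left(-46\right)^{2}\right) \left(15757 + 21625\right) = \left(68 + 2116\right) 37382 = 2184 \cdot 37382 = 81642288$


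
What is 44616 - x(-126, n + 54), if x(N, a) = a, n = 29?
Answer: 44533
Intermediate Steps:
44616 - x(-126, n + 54) = 44616 - (29 + 54) = 44616 - 1*83 = 44616 - 83 = 44533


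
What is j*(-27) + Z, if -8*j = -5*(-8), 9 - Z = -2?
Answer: 146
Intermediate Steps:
Z = 11 (Z = 9 - 1*(-2) = 9 + 2 = 11)
j = -5 (j = -(-5)*(-8)/8 = -⅛*40 = -5)
j*(-27) + Z = -5*(-27) + 11 = 135 + 11 = 146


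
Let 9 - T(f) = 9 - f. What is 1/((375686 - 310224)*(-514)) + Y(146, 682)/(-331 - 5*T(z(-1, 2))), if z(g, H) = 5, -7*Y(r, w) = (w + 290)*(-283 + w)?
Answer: 466051079179/2994624652 ≈ 155.63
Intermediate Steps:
Y(r, w) = -(-283 + w)*(290 + w)/7 (Y(r, w) = -(w + 290)*(-283 + w)/7 = -(290 + w)*(-283 + w)/7 = -(-283 + w)*(290 + w)/7)
T(f) = f (T(f) = 9 - (9 - f) = 9 + (-9 + f) = f)
1/((375686 - 310224)*(-514)) + Y(146, 682)/(-331 - 5*T(z(-1, 2))) = 1/((375686 - 310224)*(-514)) + (82070/7 - 1*682 - ⅐*682²)/(-331 - 5*5) = -1/514/65462 + (82070/7 - 682 - ⅐*465124)/(-331 - 25) = (1/65462)*(-1/514) + (82070/7 - 682 - 465124/7)/(-356) = -1/33647468 - 55404*(-1/356) = -1/33647468 + 13851/89 = 466051079179/2994624652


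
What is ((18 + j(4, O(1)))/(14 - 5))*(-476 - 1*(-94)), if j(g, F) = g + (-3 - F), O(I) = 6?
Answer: -4966/9 ≈ -551.78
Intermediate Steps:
j(g, F) = -3 + g - F
((18 + j(4, O(1)))/(14 - 5))*(-476 - 1*(-94)) = ((18 + (-3 + 4 - 1*6))/(14 - 5))*(-476 - 1*(-94)) = ((18 + (-3 + 4 - 6))/9)*(-476 + 94) = ((18 - 5)*(⅑))*(-382) = (13*(⅑))*(-382) = (13/9)*(-382) = -4966/9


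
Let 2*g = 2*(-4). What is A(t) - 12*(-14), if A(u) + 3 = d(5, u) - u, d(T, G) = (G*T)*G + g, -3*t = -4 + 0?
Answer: 1517/9 ≈ 168.56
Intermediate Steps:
t = 4/3 (t = -(-4 + 0)/3 = -⅓*(-4) = 4/3 ≈ 1.3333)
g = -4 (g = (2*(-4))/2 = (½)*(-8) = -4)
d(T, G) = -4 + T*G² (d(T, G) = (G*T)*G - 4 = T*G² - 4 = -4 + T*G²)
A(u) = -7 - u + 5*u² (A(u) = -3 + ((-4 + 5*u²) - u) = -3 + (-4 - u + 5*u²) = -7 - u + 5*u²)
A(t) - 12*(-14) = (-7 - 1*4/3 + 5*(4/3)²) - 12*(-14) = (-7 - 4/3 + 5*(16/9)) + 168 = (-7 - 4/3 + 80/9) + 168 = 5/9 + 168 = 1517/9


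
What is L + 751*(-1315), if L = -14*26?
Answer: -987929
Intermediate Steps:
L = -364
L + 751*(-1315) = -364 + 751*(-1315) = -364 - 987565 = -987929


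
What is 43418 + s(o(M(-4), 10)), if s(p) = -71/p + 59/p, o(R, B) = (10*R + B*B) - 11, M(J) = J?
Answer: 2127470/49 ≈ 43418.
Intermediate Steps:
o(R, B) = -11 + B**2 + 10*R (o(R, B) = (10*R + B**2) - 11 = (B**2 + 10*R) - 11 = -11 + B**2 + 10*R)
s(p) = -12/p
43418 + s(o(M(-4), 10)) = 43418 - 12/(-11 + 10**2 + 10*(-4)) = 43418 - 12/(-11 + 100 - 40) = 43418 - 12/49 = 2127470/49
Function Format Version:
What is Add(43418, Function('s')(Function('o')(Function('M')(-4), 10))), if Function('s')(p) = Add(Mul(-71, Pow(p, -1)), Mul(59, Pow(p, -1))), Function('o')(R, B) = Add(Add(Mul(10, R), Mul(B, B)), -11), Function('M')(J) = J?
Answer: Rational(2127470, 49) ≈ 43418.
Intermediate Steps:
Function('o')(R, B) = Add(-11, Pow(B, 2), Mul(10, R)) (Function('o')(R, B) = Add(Add(Mul(10, R), Pow(B, 2)), -11) = Add(Add(Pow(B, 2), Mul(10, R)), -11) = Add(-11, Pow(B, 2), Mul(10, R)))
Function('s')(p) = Mul(-12, Pow(p, -1))
Add(43418, Function('s')(Function('o')(Function('M')(-4), 10))) = Add(43418, Mul(-12, Pow(Add(-11, Pow(10, 2), Mul(10, -4)), -1))) = Add(43418, Mul(-12, Pow(Add(-11, 100, -40), -1))) = Add(43418, Mul(-12, Pow(49, -1))) = Add(43418, Mul(-12, Rational(1, 49))) = Add(43418, Rational(-12, 49)) = Rational(2127470, 49)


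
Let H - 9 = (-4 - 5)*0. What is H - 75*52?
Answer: -3891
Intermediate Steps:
H = 9 (H = 9 + (-4 - 5)*0 = 9 - 9*0 = 9 + 0 = 9)
H - 75*52 = 9 - 75*52 = 9 - 3900 = -3891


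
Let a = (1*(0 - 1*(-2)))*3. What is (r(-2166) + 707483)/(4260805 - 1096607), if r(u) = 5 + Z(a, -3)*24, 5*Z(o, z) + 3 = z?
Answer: 1768648/7910495 ≈ 0.22358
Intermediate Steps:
a = 6 (a = (1*(0 + 2))*3 = (1*2)*3 = 2*3 = 6)
Z(o, z) = -⅗ + z/5
r(u) = -119/5 (r(u) = 5 + (-⅗ + (⅕)*(-3))*24 = 5 + (-⅗ - ⅗)*24 = 5 - 6/5*24 = 5 - 144/5 = -119/5)
(r(-2166) + 707483)/(4260805 - 1096607) = (-119/5 + 707483)/(4260805 - 1096607) = (3537296/5)/3164198 = (3537296/5)*(1/3164198) = 1768648/7910495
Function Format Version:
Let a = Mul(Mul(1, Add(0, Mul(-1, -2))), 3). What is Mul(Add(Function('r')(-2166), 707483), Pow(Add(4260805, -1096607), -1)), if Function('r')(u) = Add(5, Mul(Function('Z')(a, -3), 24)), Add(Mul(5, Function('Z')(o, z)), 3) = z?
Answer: Rational(1768648, 7910495) ≈ 0.22358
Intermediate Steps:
a = 6 (a = Mul(Mul(1, Add(0, 2)), 3) = Mul(Mul(1, 2), 3) = Mul(2, 3) = 6)
Function('Z')(o, z) = Add(Rational(-3, 5), Mul(Rational(1, 5), z))
Function('r')(u) = Rational(-119, 5) (Function('r')(u) = Add(5, Mul(Add(Rational(-3, 5), Mul(Rational(1, 5), -3)), 24)) = Add(5, Mul(Add(Rational(-3, 5), Rational(-3, 5)), 24)) = Add(5, Mul(Rational(-6, 5), 24)) = Add(5, Rational(-144, 5)) = Rational(-119, 5))
Mul(Add(Function('r')(-2166), 707483), Pow(Add(4260805, -1096607), -1)) = Mul(Add(Rational(-119, 5), 707483), Pow(Add(4260805, -1096607), -1)) = Mul(Rational(3537296, 5), Pow(3164198, -1)) = Mul(Rational(3537296, 5), Rational(1, 3164198)) = Rational(1768648, 7910495)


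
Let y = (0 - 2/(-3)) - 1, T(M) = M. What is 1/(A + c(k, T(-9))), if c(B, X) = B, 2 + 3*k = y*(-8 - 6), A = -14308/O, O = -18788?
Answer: 6039/9967 ≈ 0.60590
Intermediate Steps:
A = 511/671 (A = -14308/(-18788) = -14308*(-1/18788) = 511/671 ≈ 0.76155)
y = -1/3 (y = (0 - 2*(-1/3)) - 1 = (0 + 2/3) - 1 = 2/3 - 1 = -1/3 ≈ -0.33333)
k = 8/9 (k = -2/3 + (-(-8 - 6)/3)/3 = -2/3 + (-1/3*(-14))/3 = -2/3 + (1/3)*(14/3) = -2/3 + 14/9 = 8/9 ≈ 0.88889)
1/(A + c(k, T(-9))) = 1/(511/671 + 8/9) = 1/(9967/6039) = 6039/9967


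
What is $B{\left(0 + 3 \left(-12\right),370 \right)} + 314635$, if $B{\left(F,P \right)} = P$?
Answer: $315005$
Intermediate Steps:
$B{\left(0 + 3 \left(-12\right),370 \right)} + 314635 = 370 + 314635 = 315005$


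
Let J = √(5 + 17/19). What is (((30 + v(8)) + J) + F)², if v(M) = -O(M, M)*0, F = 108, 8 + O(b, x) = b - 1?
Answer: 361948/19 + 1104*√133/19 ≈ 19720.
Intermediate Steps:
O(b, x) = -9 + b (O(b, x) = -8 + (b - 1) = -8 + (-1 + b) = -9 + b)
v(M) = 0 (v(M) = -(-9 + M)*0 = (9 - M)*0 = 0)
J = 4*√133/19 (J = √(5 + 17*(1/19)) = √(5 + 17/19) = √(112/19) = 4*√133/19 ≈ 2.4279)
(((30 + v(8)) + J) + F)² = (((30 + 0) + 4*√133/19) + 108)² = ((30 + 4*√133/19) + 108)² = (138 + 4*√133/19)²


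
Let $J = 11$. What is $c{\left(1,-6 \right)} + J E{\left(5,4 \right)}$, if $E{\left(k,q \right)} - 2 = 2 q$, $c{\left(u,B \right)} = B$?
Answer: $104$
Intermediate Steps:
$E{\left(k,q \right)} = 2 + 2 q$
$c{\left(1,-6 \right)} + J E{\left(5,4 \right)} = -6 + 11 \left(2 + 2 \cdot 4\right) = -6 + 11 \left(2 + 8\right) = -6 + 11 \cdot 10 = -6 + 110 = 104$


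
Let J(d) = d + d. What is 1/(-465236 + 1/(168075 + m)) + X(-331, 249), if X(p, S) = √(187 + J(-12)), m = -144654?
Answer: -23421/10896292355 + √163 ≈ 12.767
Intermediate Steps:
J(d) = 2*d
X(p, S) = √163 (X(p, S) = √(187 + 2*(-12)) = √(187 - 24) = √163)
1/(-465236 + 1/(168075 + m)) + X(-331, 249) = 1/(-465236 + 1/(168075 - 144654)) + √163 = 1/(-465236 + 1/23421) + √163 = 1/(-10896292355/23421) + √163 = -23421/10896292355 + √163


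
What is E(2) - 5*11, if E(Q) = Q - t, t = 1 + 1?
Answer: -55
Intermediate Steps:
t = 2
E(Q) = -2 + Q (E(Q) = Q - 1*2 = Q - 2 = -2 + Q)
E(2) - 5*11 = (-2 + 2) - 5*11 = 0 - 55 = -55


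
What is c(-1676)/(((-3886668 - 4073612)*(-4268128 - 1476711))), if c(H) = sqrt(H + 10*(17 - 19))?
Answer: I*sqrt(106)/11432631748730 ≈ 9.0055e-13*I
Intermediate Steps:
c(H) = sqrt(-20 + H) (c(H) = sqrt(H + 10*(-2)) = sqrt(H - 20) = sqrt(-20 + H))
c(-1676)/(((-3886668 - 4073612)*(-4268128 - 1476711))) = sqrt(-20 - 1676)/(((-3886668 - 4073612)*(-4268128 - 1476711))) = sqrt(-1696)/((-7960280*(-5744839))) = (4*I*sqrt(106))/45730526994920 = (4*I*sqrt(106))*(1/45730526994920) = I*sqrt(106)/11432631748730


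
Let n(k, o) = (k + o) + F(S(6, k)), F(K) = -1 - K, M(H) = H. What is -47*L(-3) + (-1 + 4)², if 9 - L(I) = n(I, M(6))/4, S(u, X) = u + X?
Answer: -1703/4 ≈ -425.75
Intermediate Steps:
S(u, X) = X + u
n(k, o) = -7 + o (n(k, o) = (k + o) + (-1 - (k + 6)) = (k + o) + (-1 - (6 + k)) = (k + o) + (-1 + (-6 - k)) = (k + o) + (-7 - k) = -7 + o)
L(I) = 37/4 (L(I) = 9 - (-7 + 6)/4 = 9 - (-1)/4 = 9 - 1*(-¼) = 9 + ¼ = 37/4)
-47*L(-3) + (-1 + 4)² = -47*37/4 + (-1 + 4)² = -1739/4 + 3² = -1739/4 + 9 = -1703/4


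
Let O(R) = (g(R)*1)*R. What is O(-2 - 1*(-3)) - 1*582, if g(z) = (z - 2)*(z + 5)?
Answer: -588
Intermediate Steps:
g(z) = (-2 + z)*(5 + z)
O(R) = R*(-10 + R² + 3*R) (O(R) = ((-10 + R² + 3*R)*1)*R = (-10 + R² + 3*R)*R = R*(-10 + R² + 3*R))
O(-2 - 1*(-3)) - 1*582 = (-2 - 1*(-3))*(-10 + (-2 - 1*(-3))² + 3*(-2 - 1*(-3))) - 1*582 = (-2 + 3)*(-10 + (-2 + 3)² + 3*(-2 + 3)) - 582 = 1*(-10 + 1² + 3*1) - 582 = 1*(-10 + 1 + 3) - 582 = 1*(-6) - 582 = -6 - 582 = -588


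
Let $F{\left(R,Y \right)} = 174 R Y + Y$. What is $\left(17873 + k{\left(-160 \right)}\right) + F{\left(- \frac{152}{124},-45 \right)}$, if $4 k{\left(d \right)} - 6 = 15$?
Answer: $\frac{3401483}{124} \approx 27431.0$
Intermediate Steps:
$k{\left(d \right)} = \frac{21}{4}$ ($k{\left(d \right)} = \frac{3}{2} + \frac{1}{4} \cdot 15 = \frac{3}{2} + \frac{15}{4} = \frac{21}{4}$)
$F{\left(R,Y \right)} = Y + 174 R Y$ ($F{\left(R,Y \right)} = 174 R Y + Y = Y + 174 R Y$)
$\left(17873 + k{\left(-160 \right)}\right) + F{\left(- \frac{152}{124},-45 \right)} = \left(17873 + \frac{21}{4}\right) - 45 \left(1 + 174 \left(- \frac{152}{124}\right)\right) = \frac{71513}{4} - 45 \left(1 + 174 \left(\left(-152\right) \frac{1}{124}\right)\right) = \frac{71513}{4} - 45 \left(1 + 174 \left(- \frac{38}{31}\right)\right) = \frac{71513}{4} - 45 \left(1 - \frac{6612}{31}\right) = \frac{71513}{4} - - \frac{296145}{31} = \frac{71513}{4} + \frac{296145}{31} = \frac{3401483}{124}$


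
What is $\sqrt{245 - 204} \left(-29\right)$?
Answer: $- 29 \sqrt{41} \approx -185.69$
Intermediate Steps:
$\sqrt{245 - 204} \left(-29\right) = \sqrt{41} \left(-29\right) = - 29 \sqrt{41}$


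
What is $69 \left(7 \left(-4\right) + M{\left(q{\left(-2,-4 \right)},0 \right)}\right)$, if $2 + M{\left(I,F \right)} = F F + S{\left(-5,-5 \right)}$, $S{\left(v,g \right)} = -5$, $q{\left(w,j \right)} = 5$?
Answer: $-2415$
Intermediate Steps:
$M{\left(I,F \right)} = -7 + F^{2}$ ($M{\left(I,F \right)} = -2 + \left(F F - 5\right) = -2 + \left(F^{2} - 5\right) = -2 + \left(-5 + F^{2}\right) = -7 + F^{2}$)
$69 \left(7 \left(-4\right) + M{\left(q{\left(-2,-4 \right)},0 \right)}\right) = 69 \left(7 \left(-4\right) - \left(7 - 0^{2}\right)\right) = 69 \left(-28 + \left(-7 + 0\right)\right) = 69 \left(-28 - 7\right) = 69 \left(-35\right) = -2415$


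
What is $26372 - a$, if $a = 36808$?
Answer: $-10436$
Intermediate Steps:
$26372 - a = 26372 - 36808 = -10436$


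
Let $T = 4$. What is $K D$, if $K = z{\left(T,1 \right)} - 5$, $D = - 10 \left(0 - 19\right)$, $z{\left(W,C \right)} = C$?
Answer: $-760$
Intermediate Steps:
$D = 190$ ($D = \left(-10\right) \left(-19\right) = 190$)
$K = -4$ ($K = 1 - 5 = -4$)
$K D = \left(-4\right) 190 = -760$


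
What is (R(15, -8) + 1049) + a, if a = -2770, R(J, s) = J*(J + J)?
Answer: -1271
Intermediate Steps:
R(J, s) = 2*J² (R(J, s) = J*(2*J) = 2*J²)
(R(15, -8) + 1049) + a = (2*15² + 1049) - 2770 = (2*225 + 1049) - 2770 = (450 + 1049) - 2770 = 1499 - 2770 = -1271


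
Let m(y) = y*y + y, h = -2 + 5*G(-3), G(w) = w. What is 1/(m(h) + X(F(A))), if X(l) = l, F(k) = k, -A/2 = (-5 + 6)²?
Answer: 1/270 ≈ 0.0037037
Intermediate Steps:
A = -2 (A = -2*(-5 + 6)² = -2*1² = -2*1 = -2)
h = -17 (h = -2 + 5*(-3) = -2 - 15 = -17)
m(y) = y + y² (m(y) = y² + y = y + y²)
1/(m(h) + X(F(A))) = 1/(-17*(1 - 17) - 2) = 1/(-17*(-16) - 2) = 1/(272 - 2) = 1/270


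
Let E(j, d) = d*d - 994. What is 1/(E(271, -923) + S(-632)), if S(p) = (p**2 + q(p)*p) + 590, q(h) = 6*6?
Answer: 1/1228197 ≈ 8.1420e-7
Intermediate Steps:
q(h) = 36
E(j, d) = -994 + d**2 (E(j, d) = d**2 - 994 = -994 + d**2)
S(p) = 590 + p**2 + 36*p (S(p) = (p**2 + 36*p) + 590 = 590 + p**2 + 36*p)
1/(E(271, -923) + S(-632)) = 1/((-994 + (-923)**2) + (590 + (-632)**2 + 36*(-632))) = 1/((-994 + 851929) + (590 + 399424 - 22752)) = 1/(850935 + 377262) = 1/1228197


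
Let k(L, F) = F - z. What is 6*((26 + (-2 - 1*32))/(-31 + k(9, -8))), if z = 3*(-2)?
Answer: 16/11 ≈ 1.4545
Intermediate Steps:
z = -6
k(L, F) = 6 + F (k(L, F) = F - 1*(-6) = F + 6 = 6 + F)
6*((26 + (-2 - 1*32))/(-31 + k(9, -8))) = 6*((26 + (-2 - 1*32))/(-31 + (6 - 8))) = 6*((26 + (-2 - 32))/(-31 - 2)) = 6*((26 - 34)/(-33)) = 6*(-8*(-1/33)) = 6*(8/33) = 16/11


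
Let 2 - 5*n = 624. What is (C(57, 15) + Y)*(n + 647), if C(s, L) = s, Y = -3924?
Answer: -10104471/5 ≈ -2.0209e+6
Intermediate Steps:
n = -622/5 (n = ⅖ - ⅕*624 = ⅖ - 624/5 = -622/5 ≈ -124.40)
(C(57, 15) + Y)*(n + 647) = (57 - 3924)*(-622/5 + 647) = -3867*2613/5 = -10104471/5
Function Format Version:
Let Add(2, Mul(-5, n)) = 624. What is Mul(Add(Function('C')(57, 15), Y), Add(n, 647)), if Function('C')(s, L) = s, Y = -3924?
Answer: Rational(-10104471, 5) ≈ -2.0209e+6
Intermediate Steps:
n = Rational(-622, 5) (n = Add(Rational(2, 5), Mul(Rational(-1, 5), 624)) = Add(Rational(2, 5), Rational(-624, 5)) = Rational(-622, 5) ≈ -124.40)
Mul(Add(Function('C')(57, 15), Y), Add(n, 647)) = Mul(Add(57, -3924), Add(Rational(-622, 5), 647)) = Mul(-3867, Rational(2613, 5)) = Rational(-10104471, 5)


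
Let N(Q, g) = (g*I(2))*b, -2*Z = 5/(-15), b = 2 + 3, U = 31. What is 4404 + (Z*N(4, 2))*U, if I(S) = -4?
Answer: 12592/3 ≈ 4197.3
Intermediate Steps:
b = 5
Z = 1/6 (Z = -5/(2*(-15)) = -5*(-1)/(2*15) = -1/2*(-1/3) = 1/6 ≈ 0.16667)
N(Q, g) = -20*g (N(Q, g) = (g*(-4))*5 = -4*g*5 = -20*g)
4404 + (Z*N(4, 2))*U = 4404 + ((-20*2)/6)*31 = 4404 + ((1/6)*(-40))*31 = 4404 - 20/3*31 = 4404 - 620/3 = 12592/3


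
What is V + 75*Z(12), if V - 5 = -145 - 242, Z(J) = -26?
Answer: -2332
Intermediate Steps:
V = -382 (V = 5 + (-145 - 242) = 5 - 387 = -382)
V + 75*Z(12) = -382 + 75*(-26) = -382 - 1950 = -2332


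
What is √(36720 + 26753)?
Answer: √63473 ≈ 251.94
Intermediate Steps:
√(36720 + 26753) = √63473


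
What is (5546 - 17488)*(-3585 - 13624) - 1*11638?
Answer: 205498240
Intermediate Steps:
(5546 - 17488)*(-3585 - 13624) - 1*11638 = -11942*(-17209) - 11638 = 205509878 - 11638 = 205498240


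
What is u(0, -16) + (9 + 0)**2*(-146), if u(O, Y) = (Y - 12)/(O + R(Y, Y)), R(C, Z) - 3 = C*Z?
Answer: -437566/37 ≈ -11826.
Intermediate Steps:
R(C, Z) = 3 + C*Z
u(O, Y) = (-12 + Y)/(3 + O + Y**2) (u(O, Y) = (Y - 12)/(O + (3 + Y*Y)) = (-12 + Y)/(O + (3 + Y**2)) = (-12 + Y)/(3 + O + Y**2))
u(0, -16) + (9 + 0)**2*(-146) = (-12 - 16)/(3 + 0 + (-16)**2) + (9 + 0)**2*(-146) = -28/(3 + 0 + 256) + 9**2*(-146) = -28/259 + 81*(-146) = (1/259)*(-28) - 11826 = -4/37 - 11826 = -437566/37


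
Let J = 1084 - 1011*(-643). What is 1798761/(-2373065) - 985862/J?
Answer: -26799926897/11795709055 ≈ -2.2720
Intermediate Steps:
J = 651157 (J = 1084 + 650073 = 651157)
1798761/(-2373065) - 985862/J = 1798761/(-2373065) - 985862/651157 = 1798761*(-1/2373065) - 985862*1/651157 = -13731/18115 - 985862/651157 = -26799926897/11795709055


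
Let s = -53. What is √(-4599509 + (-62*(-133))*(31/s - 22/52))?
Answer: 2*I*√546857327393/689 ≈ 2146.6*I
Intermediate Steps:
√(-4599509 + (-62*(-133))*(31/s - 22/52)) = √(-4599509 + (-62*(-133))*(31/(-53) - 22/52)) = √(-4599509 + 8246*(31*(-1/53) - 22*1/52)) = √(-4599509 + 8246*(-31/53 - 11/26)) = √(-4599509 + 8246*(-1389/1378)) = √(-4599509 - 5726847/689) = √(-3174788548/689) = 2*I*√546857327393/689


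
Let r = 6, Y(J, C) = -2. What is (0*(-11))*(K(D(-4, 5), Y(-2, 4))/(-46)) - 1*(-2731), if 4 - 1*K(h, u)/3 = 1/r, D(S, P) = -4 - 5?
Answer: 2731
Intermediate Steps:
D(S, P) = -9
K(h, u) = 23/2 (K(h, u) = 12 - 3/6 = 12 - 3*1/6 = 12 - 1/2 = 23/2)
(0*(-11))*(K(D(-4, 5), Y(-2, 4))/(-46)) - 1*(-2731) = (0*(-11))*((23/2)/(-46)) - 1*(-2731) = 0*((23/2)*(-1/46)) + 2731 = 0*(-1/4) + 2731 = 0 + 2731 = 2731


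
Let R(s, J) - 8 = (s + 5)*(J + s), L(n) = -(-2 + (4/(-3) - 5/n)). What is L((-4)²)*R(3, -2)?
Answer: 175/3 ≈ 58.333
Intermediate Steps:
L(n) = 10/3 + 5/n (L(n) = -(-2 + (4*(-⅓) - 5/n)) = -(-2 + (-4/3 - 5/n)) = -(-10/3 - 5/n) = 10/3 + 5/n)
R(s, J) = 8 + (5 + s)*(J + s) (R(s, J) = 8 + (s + 5)*(J + s) = 8 + (5 + s)*(J + s))
L((-4)²)*R(3, -2) = (10/3 + 5/((-4)²))*(8 + 3² + 5*(-2) + 5*3 - 2*3) = (10/3 + 5/16)*(8 + 9 - 10 + 15 - 6) = (10/3 + 5*(1/16))*16 = (10/3 + 5/16)*16 = (175/48)*16 = 175/3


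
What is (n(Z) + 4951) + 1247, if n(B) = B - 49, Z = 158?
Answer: 6307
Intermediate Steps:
n(B) = -49 + B
(n(Z) + 4951) + 1247 = ((-49 + 158) + 4951) + 1247 = (109 + 4951) + 1247 = 5060 + 1247 = 6307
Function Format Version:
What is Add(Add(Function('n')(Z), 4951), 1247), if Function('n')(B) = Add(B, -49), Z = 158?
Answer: 6307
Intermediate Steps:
Function('n')(B) = Add(-49, B)
Add(Add(Function('n')(Z), 4951), 1247) = Add(Add(Add(-49, 158), 4951), 1247) = Add(Add(109, 4951), 1247) = Add(5060, 1247) = 6307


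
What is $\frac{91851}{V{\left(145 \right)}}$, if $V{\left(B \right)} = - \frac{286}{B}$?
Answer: $- \frac{13318395}{286} \approx -46568.0$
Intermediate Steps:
$\frac{91851}{V{\left(145 \right)}} = \frac{91851}{\left(-286\right) \frac{1}{145}} = \frac{91851}{- \frac{286}{145}} = 91851 \left(- \frac{145}{286}\right) = - \frac{13318395}{286}$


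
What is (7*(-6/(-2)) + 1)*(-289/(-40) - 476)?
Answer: -206261/20 ≈ -10313.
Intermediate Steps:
(7*(-6/(-2)) + 1)*(-289/(-40) - 476) = (7*(-6*(-½)) + 1)*(-289*(-1/40) - 476) = (7*3 + 1)*(289/40 - 476) = (21 + 1)*(-18751/40) = 22*(-18751/40) = -206261/20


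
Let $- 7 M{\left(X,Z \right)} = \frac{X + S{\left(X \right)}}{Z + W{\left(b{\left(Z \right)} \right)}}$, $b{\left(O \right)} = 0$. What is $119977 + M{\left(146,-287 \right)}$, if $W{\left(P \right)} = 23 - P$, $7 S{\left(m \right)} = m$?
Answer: $\frac{194002955}{1617} \approx 1.1998 \cdot 10^{5}$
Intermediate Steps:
$S{\left(m \right)} = \frac{m}{7}$
$M{\left(X,Z \right)} = - \frac{8 X}{49 \left(23 + Z\right)}$ ($M{\left(X,Z \right)} = - \frac{\left(X + \frac{X}{7}\right) \frac{1}{Z + \left(23 - 0\right)}}{7} = - \frac{\frac{8 X}{7} \frac{1}{Z + \left(23 + 0\right)}}{7} = - \frac{\frac{8 X}{7} \frac{1}{Z + 23}}{7} = - \frac{\frac{8 X}{7} \frac{1}{23 + Z}}{7} = - \frac{\frac{8}{7} X \frac{1}{23 + Z}}{7} = - \frac{8 X}{49 \left(23 + Z\right)}$)
$119977 + M{\left(146,-287 \right)} = 119977 - \frac{1168}{1127 + 49 \left(-287\right)} = 119977 - \frac{1168}{1127 - 14063} = 119977 - \frac{1168}{-12936} = 119977 - 1168 \left(- \frac{1}{12936}\right) = 119977 + \frac{146}{1617} = \frac{194002955}{1617}$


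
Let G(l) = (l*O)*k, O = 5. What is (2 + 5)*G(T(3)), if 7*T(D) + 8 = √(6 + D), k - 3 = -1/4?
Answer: -275/4 ≈ -68.750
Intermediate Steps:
k = 11/4 (k = 3 - 1/4 = 3 - 1*¼ = 3 - ¼ = 11/4 ≈ 2.7500)
T(D) = -8/7 + √(6 + D)/7
G(l) = 55*l/4 (G(l) = (l*5)*(11/4) = (5*l)*(11/4) = 55*l/4)
(2 + 5)*G(T(3)) = (2 + 5)*(55*(-8/7 + √(6 + 3)/7)/4) = 7*(55*(-8/7 + √9/7)/4) = 7*(55*(-8/7 + (⅐)*3)/4) = 7*(55*(-8/7 + 3/7)/4) = 7*((55/4)*(-5/7)) = 7*(-275/28) = -275/4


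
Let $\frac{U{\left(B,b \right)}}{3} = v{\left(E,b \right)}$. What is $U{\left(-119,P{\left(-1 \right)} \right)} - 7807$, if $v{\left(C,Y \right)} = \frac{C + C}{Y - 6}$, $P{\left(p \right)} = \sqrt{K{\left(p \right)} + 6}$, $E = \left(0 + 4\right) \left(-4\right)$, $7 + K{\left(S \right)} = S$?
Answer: $- \frac{148045}{19} + \frac{48 i \sqrt{2}}{19} \approx -7791.8 + 3.5728 i$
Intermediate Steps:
$K{\left(S \right)} = -7 + S$
$E = -16$ ($E = 4 \left(-4\right) = -16$)
$P{\left(p \right)} = \sqrt{-1 + p}$ ($P{\left(p \right)} = \sqrt{\left(-7 + p\right) + 6} = \sqrt{-1 + p}$)
$v{\left(C,Y \right)} = \frac{2 C}{-6 + Y}$
$U{\left(B,b \right)} = - \frac{96}{-6 + b}$ ($U{\left(B,b \right)} = 3 \cdot 2 \left(-16\right) \frac{1}{-6 + b} = 3 \left(- \frac{32}{-6 + b}\right) = - \frac{96}{-6 + b}$)
$U{\left(-119,P{\left(-1 \right)} \right)} - 7807 = - \frac{96}{-6 + \sqrt{-1 - 1}} - 7807 = - \frac{96}{-6 + \sqrt{-2}} - 7807 = - \frac{96}{-6 + i \sqrt{2}} - 7807 = -7807 - \frac{96}{-6 + i \sqrt{2}}$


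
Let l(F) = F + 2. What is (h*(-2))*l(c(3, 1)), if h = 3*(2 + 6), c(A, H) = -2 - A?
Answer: 144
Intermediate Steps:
h = 24 (h = 3*8 = 24)
l(F) = 2 + F
(h*(-2))*l(c(3, 1)) = (24*(-2))*(2 + (-2 - 1*3)) = -48*(2 + (-2 - 3)) = -48*(2 - 5) = -48*(-3) = 144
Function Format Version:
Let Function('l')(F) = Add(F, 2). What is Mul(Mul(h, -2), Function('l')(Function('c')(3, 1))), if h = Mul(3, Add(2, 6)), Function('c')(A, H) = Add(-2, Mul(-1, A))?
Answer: 144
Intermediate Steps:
h = 24 (h = Mul(3, 8) = 24)
Function('l')(F) = Add(2, F)
Mul(Mul(h, -2), Function('l')(Function('c')(3, 1))) = Mul(Mul(24, -2), Add(2, Add(-2, Mul(-1, 3)))) = Mul(-48, Add(2, Add(-2, -3))) = Mul(-48, Add(2, -5)) = Mul(-48, -3) = 144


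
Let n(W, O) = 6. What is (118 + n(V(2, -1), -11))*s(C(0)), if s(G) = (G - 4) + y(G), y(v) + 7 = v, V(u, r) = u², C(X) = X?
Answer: -1364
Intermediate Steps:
y(v) = -7 + v
s(G) = -11 + 2*G (s(G) = (G - 4) + (-7 + G) = (-4 + G) + (-7 + G) = -11 + 2*G)
(118 + n(V(2, -1), -11))*s(C(0)) = (118 + 6)*(-11 + 2*0) = 124*(-11 + 0) = 124*(-11) = -1364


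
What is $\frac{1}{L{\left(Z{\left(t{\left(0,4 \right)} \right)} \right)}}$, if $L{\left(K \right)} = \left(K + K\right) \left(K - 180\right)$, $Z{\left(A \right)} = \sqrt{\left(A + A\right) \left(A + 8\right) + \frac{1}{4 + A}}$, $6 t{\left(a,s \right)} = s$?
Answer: $- \frac{63}{4080917} - \frac{34020 \sqrt{20762}}{6051999911} \approx -0.00082541$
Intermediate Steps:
$t{\left(a,s \right)} = \frac{s}{6}$
$Z{\left(A \right)} = \sqrt{\frac{1}{4 + A} + 2 A \left(8 + A\right)}$ ($Z{\left(A \right)} = \sqrt{2 A \left(8 + A\right) + \frac{1}{4 + A}} = \sqrt{\frac{1}{4 + A} + 2 A \left(8 + A\right)}$)
$L{\left(K \right)} = 2 K \left(-180 + K\right)$
$\frac{1}{L{\left(Z{\left(t{\left(0,4 \right)} \right)} \right)}} = \frac{1}{2 \sqrt{\frac{1 + 2 \cdot \frac{1}{6} \cdot 4 \left(4 + \frac{1}{6} \cdot 4\right) \left(8 + \frac{1}{6} \cdot 4\right)}{4 + \frac{1}{6} \cdot 4}} \left(-180 + \sqrt{\frac{1 + 2 \cdot \frac{1}{6} \cdot 4 \left(4 + \frac{1}{6} \cdot 4\right) \left(8 + \frac{1}{6} \cdot 4\right)}{4 + \frac{1}{6} \cdot 4}}\right)} = \frac{1}{2 \sqrt{\frac{1 + 2 \cdot \frac{2}{3} \left(4 + \frac{2}{3}\right) \left(8 + \frac{2}{3}\right)}{4 + \frac{2}{3}}} \left(-180 + \sqrt{\frac{1 + 2 \cdot \frac{2}{3} \left(4 + \frac{2}{3}\right) \left(8 + \frac{2}{3}\right)}{4 + \frac{2}{3}}}\right)} = \frac{1}{2 \sqrt{\frac{1 + 2 \cdot \frac{2}{3} \cdot \frac{14}{3} \cdot \frac{26}{3}}{\frac{14}{3}}} \left(-180 + \sqrt{\frac{1 + 2 \cdot \frac{2}{3} \cdot \frac{14}{3} \cdot \frac{26}{3}}{\frac{14}{3}}}\right)} = \frac{1}{2 \sqrt{\frac{3 \left(1 + \frac{1456}{27}\right)}{14}} \left(-180 + \sqrt{\frac{3 \left(1 + \frac{1456}{27}\right)}{14}}\right)} = \frac{1}{2 \sqrt{\frac{3}{14} \cdot \frac{1483}{27}} \left(-180 + \sqrt{\frac{3}{14} \cdot \frac{1483}{27}}\right)} = \frac{1}{2 \sqrt{\frac{1483}{126}} \left(-180 + \sqrt{\frac{1483}{126}}\right)} = \frac{1}{2 \frac{\sqrt{20762}}{42} \left(-180 + \frac{\sqrt{20762}}{42}\right)} = \frac{1}{\frac{1}{21} \sqrt{20762} \left(-180 + \frac{\sqrt{20762}}{42}\right)} = \frac{3 \sqrt{20762}}{2966 \left(-180 + \frac{\sqrt{20762}}{42}\right)}$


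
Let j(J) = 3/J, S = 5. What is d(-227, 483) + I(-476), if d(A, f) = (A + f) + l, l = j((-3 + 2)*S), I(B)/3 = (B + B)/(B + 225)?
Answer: 334807/1255 ≈ 266.78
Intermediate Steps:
I(B) = 6*B/(225 + B) (I(B) = 3*((B + B)/(B + 225)) = 3*((2*B)/(225 + B)) = 3*(2*B/(225 + B)) = 6*B/(225 + B))
l = -⅗ (l = 3/(((-3 + 2)*5)) = 3/((-1*5)) = 3/(-5) = 3*(-⅕) = -⅗ ≈ -0.60000)
d(A, f) = -⅗ + A + f (d(A, f) = (A + f) - ⅗ = -⅗ + A + f)
d(-227, 483) + I(-476) = (-⅗ - 227 + 483) + 6*(-476)/(225 - 476) = 1277/5 + 6*(-476)/(-251) = 1277/5 + 6*(-476)*(-1/251) = 1277/5 + 2856/251 = 334807/1255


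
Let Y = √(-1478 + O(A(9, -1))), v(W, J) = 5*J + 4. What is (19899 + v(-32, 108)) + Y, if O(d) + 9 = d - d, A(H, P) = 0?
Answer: 20443 + I*√1487 ≈ 20443.0 + 38.562*I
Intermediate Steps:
O(d) = -9 (O(d) = -9 + (d - d) = -9 + 0 = -9)
v(W, J) = 4 + 5*J
Y = I*√1487 (Y = √(-1478 - 9) = √(-1487) = I*√1487 ≈ 38.562*I)
(19899 + v(-32, 108)) + Y = (19899 + (4 + 5*108)) + I*√1487 = (19899 + (4 + 540)) + I*√1487 = (19899 + 544) + I*√1487 = 20443 + I*√1487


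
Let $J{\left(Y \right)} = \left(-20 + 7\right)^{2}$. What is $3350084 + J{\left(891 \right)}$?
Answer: $3350253$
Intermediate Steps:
$J{\left(Y \right)} = 169$ ($J{\left(Y \right)} = \left(-13\right)^{2} = 169$)
$3350084 + J{\left(891 \right)} = 3350084 + 169 = 3350253$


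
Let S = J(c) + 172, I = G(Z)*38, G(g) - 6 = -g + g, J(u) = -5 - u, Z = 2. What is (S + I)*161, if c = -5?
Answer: 64400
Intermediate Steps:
G(g) = 6 (G(g) = 6 + (-g + g) = 6 + 0 = 6)
I = 228 (I = 6*38 = 228)
S = 172 (S = (-5 - 1*(-5)) + 172 = (-5 + 5) + 172 = 0 + 172 = 172)
(S + I)*161 = (172 + 228)*161 = 400*161 = 64400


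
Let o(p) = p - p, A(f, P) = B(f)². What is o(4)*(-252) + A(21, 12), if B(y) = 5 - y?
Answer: 256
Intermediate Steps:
A(f, P) = (5 - f)²
o(p) = 0
o(4)*(-252) + A(21, 12) = 0*(-252) + (-5 + 21)² = 0 + 16² = 0 + 256 = 256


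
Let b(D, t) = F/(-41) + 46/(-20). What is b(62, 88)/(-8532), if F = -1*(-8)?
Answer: 341/1166040 ≈ 0.00029244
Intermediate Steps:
F = 8
b(D, t) = -1023/410 (b(D, t) = 8/(-41) + 46/(-20) = 8*(-1/41) + 46*(-1/20) = -8/41 - 23/10 = -1023/410)
b(62, 88)/(-8532) = -1023/410/(-8532) = -1023/410*(-1/8532) = 341/1166040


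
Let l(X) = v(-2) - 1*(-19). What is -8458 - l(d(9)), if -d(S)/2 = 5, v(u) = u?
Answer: -8475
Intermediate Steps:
d(S) = -10 (d(S) = -2*5 = -10)
l(X) = 17 (l(X) = -2 - 1*(-19) = -2 + 19 = 17)
-8458 - l(d(9)) = -8458 - 1*17 = -8458 - 17 = -8475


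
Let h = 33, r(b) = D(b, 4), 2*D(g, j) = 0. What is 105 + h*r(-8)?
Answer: 105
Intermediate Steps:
D(g, j) = 0 (D(g, j) = (1/2)*0 = 0)
r(b) = 0
105 + h*r(-8) = 105 + 33*0 = 105 + 0 = 105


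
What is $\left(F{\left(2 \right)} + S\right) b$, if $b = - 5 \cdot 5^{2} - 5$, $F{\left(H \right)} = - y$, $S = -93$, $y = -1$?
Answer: $11960$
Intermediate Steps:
$F{\left(H \right)} = 1$ ($F{\left(H \right)} = \left(-1\right) \left(-1\right) = 1$)
$b = -130$ ($b = \left(-5\right) 25 - 5 = -125 - 5 = -130$)
$\left(F{\left(2 \right)} + S\right) b = \left(1 - 93\right) \left(-130\right) = \left(-92\right) \left(-130\right) = 11960$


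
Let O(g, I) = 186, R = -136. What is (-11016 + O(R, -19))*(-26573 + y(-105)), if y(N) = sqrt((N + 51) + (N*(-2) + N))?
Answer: 287785590 - 10830*sqrt(51) ≈ 2.8771e+8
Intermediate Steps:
y(N) = sqrt(51) (y(N) = sqrt((51 + N) + (-2*N + N)) = sqrt((51 + N) - N) = sqrt(51))
(-11016 + O(R, -19))*(-26573 + y(-105)) = (-11016 + 186)*(-26573 + sqrt(51)) = -10830*(-26573 + sqrt(51)) = 287785590 - 10830*sqrt(51)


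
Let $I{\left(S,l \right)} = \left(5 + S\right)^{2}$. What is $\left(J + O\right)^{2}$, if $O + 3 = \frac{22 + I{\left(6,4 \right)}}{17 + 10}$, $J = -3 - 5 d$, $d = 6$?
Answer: $\frac{687241}{729} \approx 942.72$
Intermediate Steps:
$J = -33$ ($J = -3 - 30 = -33$)
$O = \frac{62}{27}$ ($O = -3 + \frac{22 + \left(5 + 6\right)^{2}}{17 + 10} = -3 + \frac{22 + 11^{2}}{27} = -3 + \left(22 + 121\right) \frac{1}{27} = -3 + 143 \cdot \frac{1}{27} = -3 + \frac{143}{27} = \frac{62}{27} \approx 2.2963$)
$\left(J + O\right)^{2} = \left(-33 + \frac{62}{27}\right)^{2} = \left(- \frac{829}{27}\right)^{2} = \frac{687241}{729}$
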